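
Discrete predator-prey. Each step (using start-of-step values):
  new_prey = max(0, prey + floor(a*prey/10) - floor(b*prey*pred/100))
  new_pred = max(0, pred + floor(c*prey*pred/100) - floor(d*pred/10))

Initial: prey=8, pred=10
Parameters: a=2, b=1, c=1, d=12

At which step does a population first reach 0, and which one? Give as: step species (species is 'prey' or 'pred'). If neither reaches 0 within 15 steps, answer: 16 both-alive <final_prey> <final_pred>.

Step 1: prey: 8+1-0=9; pred: 10+0-12=0
First extinction: pred at step 1

Answer: 1 pred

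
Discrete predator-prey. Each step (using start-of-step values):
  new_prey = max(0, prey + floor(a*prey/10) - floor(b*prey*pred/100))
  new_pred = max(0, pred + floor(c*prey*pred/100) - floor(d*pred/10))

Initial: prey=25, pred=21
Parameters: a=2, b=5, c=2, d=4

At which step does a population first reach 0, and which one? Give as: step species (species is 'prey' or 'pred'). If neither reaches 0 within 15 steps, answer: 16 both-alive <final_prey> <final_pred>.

Step 1: prey: 25+5-26=4; pred: 21+10-8=23
Step 2: prey: 4+0-4=0; pred: 23+1-9=15
First extinction: prey at step 2

Answer: 2 prey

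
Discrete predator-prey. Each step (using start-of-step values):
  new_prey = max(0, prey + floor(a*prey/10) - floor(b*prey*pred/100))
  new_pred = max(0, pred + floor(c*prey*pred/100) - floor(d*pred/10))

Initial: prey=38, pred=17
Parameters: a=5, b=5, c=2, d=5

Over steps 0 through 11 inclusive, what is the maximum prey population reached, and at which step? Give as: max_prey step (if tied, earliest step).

Answer: 41 11

Derivation:
Step 1: prey: 38+19-32=25; pred: 17+12-8=21
Step 2: prey: 25+12-26=11; pred: 21+10-10=21
Step 3: prey: 11+5-11=5; pred: 21+4-10=15
Step 4: prey: 5+2-3=4; pred: 15+1-7=9
Step 5: prey: 4+2-1=5; pred: 9+0-4=5
Step 6: prey: 5+2-1=6; pred: 5+0-2=3
Step 7: prey: 6+3-0=9; pred: 3+0-1=2
Step 8: prey: 9+4-0=13; pred: 2+0-1=1
Step 9: prey: 13+6-0=19; pred: 1+0-0=1
Step 10: prey: 19+9-0=28; pred: 1+0-0=1
Step 11: prey: 28+14-1=41; pred: 1+0-0=1
Max prey = 41 at step 11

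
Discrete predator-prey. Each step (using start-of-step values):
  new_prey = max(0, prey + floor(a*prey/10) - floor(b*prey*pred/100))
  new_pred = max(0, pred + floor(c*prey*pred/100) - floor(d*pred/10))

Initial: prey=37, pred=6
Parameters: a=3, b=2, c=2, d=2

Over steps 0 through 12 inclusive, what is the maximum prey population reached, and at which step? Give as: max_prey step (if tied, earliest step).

Step 1: prey: 37+11-4=44; pred: 6+4-1=9
Step 2: prey: 44+13-7=50; pred: 9+7-1=15
Step 3: prey: 50+15-15=50; pred: 15+15-3=27
Step 4: prey: 50+15-27=38; pred: 27+27-5=49
Step 5: prey: 38+11-37=12; pred: 49+37-9=77
Step 6: prey: 12+3-18=0; pred: 77+18-15=80
Step 7: prey: 0+0-0=0; pred: 80+0-16=64
Step 8: prey: 0+0-0=0; pred: 64+0-12=52
Step 9: prey: 0+0-0=0; pred: 52+0-10=42
Step 10: prey: 0+0-0=0; pred: 42+0-8=34
Step 11: prey: 0+0-0=0; pred: 34+0-6=28
Step 12: prey: 0+0-0=0; pred: 28+0-5=23
Max prey = 50 at step 2

Answer: 50 2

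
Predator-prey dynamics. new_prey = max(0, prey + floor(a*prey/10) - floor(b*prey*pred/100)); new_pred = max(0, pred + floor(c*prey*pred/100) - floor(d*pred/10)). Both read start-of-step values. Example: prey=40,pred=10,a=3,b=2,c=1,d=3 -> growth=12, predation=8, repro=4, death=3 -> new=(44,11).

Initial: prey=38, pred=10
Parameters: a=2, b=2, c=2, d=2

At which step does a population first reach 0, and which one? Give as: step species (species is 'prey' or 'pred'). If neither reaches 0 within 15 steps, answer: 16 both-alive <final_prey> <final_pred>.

Step 1: prey: 38+7-7=38; pred: 10+7-2=15
Step 2: prey: 38+7-11=34; pred: 15+11-3=23
Step 3: prey: 34+6-15=25; pred: 23+15-4=34
Step 4: prey: 25+5-17=13; pred: 34+17-6=45
Step 5: prey: 13+2-11=4; pred: 45+11-9=47
Step 6: prey: 4+0-3=1; pred: 47+3-9=41
Step 7: prey: 1+0-0=1; pred: 41+0-8=33
Step 8: prey: 1+0-0=1; pred: 33+0-6=27
Step 9: prey: 1+0-0=1; pred: 27+0-5=22
Step 10: prey: 1+0-0=1; pred: 22+0-4=18
Step 11: prey: 1+0-0=1; pred: 18+0-3=15
Step 12: prey: 1+0-0=1; pred: 15+0-3=12
Step 13: prey: 1+0-0=1; pred: 12+0-2=10
Step 14: prey: 1+0-0=1; pred: 10+0-2=8
Step 15: prey: 1+0-0=1; pred: 8+0-1=7
No extinction within 15 steps

Answer: 16 both-alive 1 7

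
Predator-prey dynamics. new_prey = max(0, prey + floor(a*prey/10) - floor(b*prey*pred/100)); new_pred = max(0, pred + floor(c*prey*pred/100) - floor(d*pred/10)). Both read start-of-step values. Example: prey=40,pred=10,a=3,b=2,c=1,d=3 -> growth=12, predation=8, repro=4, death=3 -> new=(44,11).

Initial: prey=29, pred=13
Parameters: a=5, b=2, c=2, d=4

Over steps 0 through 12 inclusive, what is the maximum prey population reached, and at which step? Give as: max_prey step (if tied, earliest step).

Step 1: prey: 29+14-7=36; pred: 13+7-5=15
Step 2: prey: 36+18-10=44; pred: 15+10-6=19
Step 3: prey: 44+22-16=50; pred: 19+16-7=28
Step 4: prey: 50+25-28=47; pred: 28+28-11=45
Step 5: prey: 47+23-42=28; pred: 45+42-18=69
Step 6: prey: 28+14-38=4; pred: 69+38-27=80
Step 7: prey: 4+2-6=0; pred: 80+6-32=54
Step 8: prey: 0+0-0=0; pred: 54+0-21=33
Step 9: prey: 0+0-0=0; pred: 33+0-13=20
Step 10: prey: 0+0-0=0; pred: 20+0-8=12
Step 11: prey: 0+0-0=0; pred: 12+0-4=8
Step 12: prey: 0+0-0=0; pred: 8+0-3=5
Max prey = 50 at step 3

Answer: 50 3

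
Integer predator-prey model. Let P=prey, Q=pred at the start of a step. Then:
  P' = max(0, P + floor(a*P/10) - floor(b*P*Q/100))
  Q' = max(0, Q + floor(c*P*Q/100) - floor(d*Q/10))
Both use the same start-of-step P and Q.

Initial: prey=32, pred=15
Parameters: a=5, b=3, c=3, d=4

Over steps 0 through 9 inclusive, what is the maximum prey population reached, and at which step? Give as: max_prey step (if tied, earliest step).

Answer: 34 1

Derivation:
Step 1: prey: 32+16-14=34; pred: 15+14-6=23
Step 2: prey: 34+17-23=28; pred: 23+23-9=37
Step 3: prey: 28+14-31=11; pred: 37+31-14=54
Step 4: prey: 11+5-17=0; pred: 54+17-21=50
Step 5: prey: 0+0-0=0; pred: 50+0-20=30
Step 6: prey: 0+0-0=0; pred: 30+0-12=18
Step 7: prey: 0+0-0=0; pred: 18+0-7=11
Step 8: prey: 0+0-0=0; pred: 11+0-4=7
Step 9: prey: 0+0-0=0; pred: 7+0-2=5
Max prey = 34 at step 1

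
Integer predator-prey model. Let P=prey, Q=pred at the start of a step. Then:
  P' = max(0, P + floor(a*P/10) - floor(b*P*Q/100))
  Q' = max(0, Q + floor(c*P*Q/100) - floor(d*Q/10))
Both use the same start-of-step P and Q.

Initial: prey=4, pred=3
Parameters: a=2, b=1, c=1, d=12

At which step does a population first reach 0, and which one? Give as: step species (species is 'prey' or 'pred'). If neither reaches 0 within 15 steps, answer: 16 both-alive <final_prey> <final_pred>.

Step 1: prey: 4+0-0=4; pred: 3+0-3=0
First extinction: pred at step 1

Answer: 1 pred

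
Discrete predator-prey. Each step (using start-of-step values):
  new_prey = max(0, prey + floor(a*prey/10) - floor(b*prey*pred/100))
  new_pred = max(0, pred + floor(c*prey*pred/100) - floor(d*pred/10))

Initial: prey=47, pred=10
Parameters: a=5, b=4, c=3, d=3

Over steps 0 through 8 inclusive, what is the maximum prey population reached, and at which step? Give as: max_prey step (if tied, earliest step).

Step 1: prey: 47+23-18=52; pred: 10+14-3=21
Step 2: prey: 52+26-43=35; pred: 21+32-6=47
Step 3: prey: 35+17-65=0; pred: 47+49-14=82
Step 4: prey: 0+0-0=0; pred: 82+0-24=58
Step 5: prey: 0+0-0=0; pred: 58+0-17=41
Step 6: prey: 0+0-0=0; pred: 41+0-12=29
Step 7: prey: 0+0-0=0; pred: 29+0-8=21
Step 8: prey: 0+0-0=0; pred: 21+0-6=15
Max prey = 52 at step 1

Answer: 52 1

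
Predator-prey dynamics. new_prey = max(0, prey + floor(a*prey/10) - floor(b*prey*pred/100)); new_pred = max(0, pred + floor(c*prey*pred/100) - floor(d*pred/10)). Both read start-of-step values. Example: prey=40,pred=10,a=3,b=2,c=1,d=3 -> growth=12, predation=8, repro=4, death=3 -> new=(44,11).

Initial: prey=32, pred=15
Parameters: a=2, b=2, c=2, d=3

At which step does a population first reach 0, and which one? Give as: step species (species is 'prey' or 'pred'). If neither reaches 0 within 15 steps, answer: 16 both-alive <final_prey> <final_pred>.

Answer: 16 both-alive 2 3

Derivation:
Step 1: prey: 32+6-9=29; pred: 15+9-4=20
Step 2: prey: 29+5-11=23; pred: 20+11-6=25
Step 3: prey: 23+4-11=16; pred: 25+11-7=29
Step 4: prey: 16+3-9=10; pred: 29+9-8=30
Step 5: prey: 10+2-6=6; pred: 30+6-9=27
Step 6: prey: 6+1-3=4; pred: 27+3-8=22
Step 7: prey: 4+0-1=3; pred: 22+1-6=17
Step 8: prey: 3+0-1=2; pred: 17+1-5=13
Step 9: prey: 2+0-0=2; pred: 13+0-3=10
Step 10: prey: 2+0-0=2; pred: 10+0-3=7
Step 11: prey: 2+0-0=2; pred: 7+0-2=5
Step 12: prey: 2+0-0=2; pred: 5+0-1=4
Step 13: prey: 2+0-0=2; pred: 4+0-1=3
Step 14: prey: 2+0-0=2; pred: 3+0-0=3
Steps 15-15: state stable at prey=2, pred=3 (no change)
No extinction within 15 steps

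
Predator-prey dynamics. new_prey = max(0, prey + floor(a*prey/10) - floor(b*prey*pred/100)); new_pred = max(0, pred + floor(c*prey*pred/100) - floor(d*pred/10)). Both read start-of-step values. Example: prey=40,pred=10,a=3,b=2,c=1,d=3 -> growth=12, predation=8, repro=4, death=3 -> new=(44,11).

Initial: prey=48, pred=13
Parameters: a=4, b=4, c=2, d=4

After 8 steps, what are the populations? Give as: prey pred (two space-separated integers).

Step 1: prey: 48+19-24=43; pred: 13+12-5=20
Step 2: prey: 43+17-34=26; pred: 20+17-8=29
Step 3: prey: 26+10-30=6; pred: 29+15-11=33
Step 4: prey: 6+2-7=1; pred: 33+3-13=23
Step 5: prey: 1+0-0=1; pred: 23+0-9=14
Step 6: prey: 1+0-0=1; pred: 14+0-5=9
Step 7: prey: 1+0-0=1; pred: 9+0-3=6
Step 8: prey: 1+0-0=1; pred: 6+0-2=4

Answer: 1 4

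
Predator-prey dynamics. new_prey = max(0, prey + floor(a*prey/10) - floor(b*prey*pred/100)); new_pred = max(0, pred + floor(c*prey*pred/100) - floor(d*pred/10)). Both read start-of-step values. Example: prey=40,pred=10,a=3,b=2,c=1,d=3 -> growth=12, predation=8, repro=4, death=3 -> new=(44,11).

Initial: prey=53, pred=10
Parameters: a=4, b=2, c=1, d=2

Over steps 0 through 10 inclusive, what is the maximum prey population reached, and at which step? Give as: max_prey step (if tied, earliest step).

Answer: 75 3

Derivation:
Step 1: prey: 53+21-10=64; pred: 10+5-2=13
Step 2: prey: 64+25-16=73; pred: 13+8-2=19
Step 3: prey: 73+29-27=75; pred: 19+13-3=29
Step 4: prey: 75+30-43=62; pred: 29+21-5=45
Step 5: prey: 62+24-55=31; pred: 45+27-9=63
Step 6: prey: 31+12-39=4; pred: 63+19-12=70
Step 7: prey: 4+1-5=0; pred: 70+2-14=58
Step 8: prey: 0+0-0=0; pred: 58+0-11=47
Step 9: prey: 0+0-0=0; pred: 47+0-9=38
Step 10: prey: 0+0-0=0; pred: 38+0-7=31
Max prey = 75 at step 3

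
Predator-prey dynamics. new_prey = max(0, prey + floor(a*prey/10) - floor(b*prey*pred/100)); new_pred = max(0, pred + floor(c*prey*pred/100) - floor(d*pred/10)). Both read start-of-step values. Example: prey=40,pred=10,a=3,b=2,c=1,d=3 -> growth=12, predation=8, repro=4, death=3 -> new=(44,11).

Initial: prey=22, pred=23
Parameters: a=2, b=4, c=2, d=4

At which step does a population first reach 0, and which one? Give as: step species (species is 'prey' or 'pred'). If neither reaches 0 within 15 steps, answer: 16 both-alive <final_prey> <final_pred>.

Answer: 16 both-alive 1 2

Derivation:
Step 1: prey: 22+4-20=6; pred: 23+10-9=24
Step 2: prey: 6+1-5=2; pred: 24+2-9=17
Step 3: prey: 2+0-1=1; pred: 17+0-6=11
Step 4: prey: 1+0-0=1; pred: 11+0-4=7
Step 5: prey: 1+0-0=1; pred: 7+0-2=5
Step 6: prey: 1+0-0=1; pred: 5+0-2=3
Step 7: prey: 1+0-0=1; pred: 3+0-1=2
Step 8: prey: 1+0-0=1; pred: 2+0-0=2
Steps 9-15: state stable at prey=1, pred=2 (no change)
No extinction within 15 steps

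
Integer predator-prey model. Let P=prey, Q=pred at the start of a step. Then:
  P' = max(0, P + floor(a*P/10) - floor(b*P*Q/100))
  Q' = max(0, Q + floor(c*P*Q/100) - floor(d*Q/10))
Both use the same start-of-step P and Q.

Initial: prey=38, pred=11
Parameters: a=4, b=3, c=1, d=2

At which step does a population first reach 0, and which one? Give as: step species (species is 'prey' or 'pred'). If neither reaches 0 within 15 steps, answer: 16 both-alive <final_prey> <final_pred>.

Step 1: prey: 38+15-12=41; pred: 11+4-2=13
Step 2: prey: 41+16-15=42; pred: 13+5-2=16
Step 3: prey: 42+16-20=38; pred: 16+6-3=19
Step 4: prey: 38+15-21=32; pred: 19+7-3=23
Step 5: prey: 32+12-22=22; pred: 23+7-4=26
Step 6: prey: 22+8-17=13; pred: 26+5-5=26
Step 7: prey: 13+5-10=8; pred: 26+3-5=24
Step 8: prey: 8+3-5=6; pred: 24+1-4=21
Step 9: prey: 6+2-3=5; pred: 21+1-4=18
Step 10: prey: 5+2-2=5; pred: 18+0-3=15
Step 11: prey: 5+2-2=5; pred: 15+0-3=12
Step 12: prey: 5+2-1=6; pred: 12+0-2=10
Step 13: prey: 6+2-1=7; pred: 10+0-2=8
Step 14: prey: 7+2-1=8; pred: 8+0-1=7
Step 15: prey: 8+3-1=10; pred: 7+0-1=6
No extinction within 15 steps

Answer: 16 both-alive 10 6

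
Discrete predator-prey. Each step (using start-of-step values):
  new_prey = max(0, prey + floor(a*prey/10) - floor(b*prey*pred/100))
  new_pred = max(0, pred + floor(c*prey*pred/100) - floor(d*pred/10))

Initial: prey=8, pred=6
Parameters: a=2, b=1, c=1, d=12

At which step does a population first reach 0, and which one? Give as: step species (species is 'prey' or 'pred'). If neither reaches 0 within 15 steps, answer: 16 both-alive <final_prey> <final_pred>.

Step 1: prey: 8+1-0=9; pred: 6+0-7=0
First extinction: pred at step 1

Answer: 1 pred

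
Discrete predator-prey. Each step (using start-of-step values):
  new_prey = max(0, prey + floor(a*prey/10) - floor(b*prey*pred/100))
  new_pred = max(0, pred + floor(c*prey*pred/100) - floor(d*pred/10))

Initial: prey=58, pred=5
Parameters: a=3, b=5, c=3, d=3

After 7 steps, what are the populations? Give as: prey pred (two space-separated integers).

Step 1: prey: 58+17-14=61; pred: 5+8-1=12
Step 2: prey: 61+18-36=43; pred: 12+21-3=30
Step 3: prey: 43+12-64=0; pred: 30+38-9=59
Step 4: prey: 0+0-0=0; pred: 59+0-17=42
Step 5: prey: 0+0-0=0; pred: 42+0-12=30
Step 6: prey: 0+0-0=0; pred: 30+0-9=21
Step 7: prey: 0+0-0=0; pred: 21+0-6=15

Answer: 0 15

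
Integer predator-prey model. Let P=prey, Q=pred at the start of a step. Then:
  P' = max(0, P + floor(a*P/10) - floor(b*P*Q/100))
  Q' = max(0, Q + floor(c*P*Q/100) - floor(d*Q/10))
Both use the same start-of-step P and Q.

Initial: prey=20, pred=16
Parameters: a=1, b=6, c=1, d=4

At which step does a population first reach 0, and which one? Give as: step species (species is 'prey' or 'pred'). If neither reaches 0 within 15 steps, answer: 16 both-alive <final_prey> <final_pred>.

Step 1: prey: 20+2-19=3; pred: 16+3-6=13
Step 2: prey: 3+0-2=1; pred: 13+0-5=8
Step 3: prey: 1+0-0=1; pred: 8+0-3=5
Step 4: prey: 1+0-0=1; pred: 5+0-2=3
Step 5: prey: 1+0-0=1; pred: 3+0-1=2
Step 6: prey: 1+0-0=1; pred: 2+0-0=2
Steps 7-15: state stable at prey=1, pred=2 (no change)
No extinction within 15 steps

Answer: 16 both-alive 1 2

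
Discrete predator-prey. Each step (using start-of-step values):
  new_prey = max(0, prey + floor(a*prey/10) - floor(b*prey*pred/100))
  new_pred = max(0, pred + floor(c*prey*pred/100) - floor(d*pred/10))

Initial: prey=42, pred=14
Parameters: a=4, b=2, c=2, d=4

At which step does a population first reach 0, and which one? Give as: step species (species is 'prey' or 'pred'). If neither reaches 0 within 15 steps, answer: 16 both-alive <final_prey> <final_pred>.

Answer: 6 prey

Derivation:
Step 1: prey: 42+16-11=47; pred: 14+11-5=20
Step 2: prey: 47+18-18=47; pred: 20+18-8=30
Step 3: prey: 47+18-28=37; pred: 30+28-12=46
Step 4: prey: 37+14-34=17; pred: 46+34-18=62
Step 5: prey: 17+6-21=2; pred: 62+21-24=59
Step 6: prey: 2+0-2=0; pred: 59+2-23=38
First extinction: prey at step 6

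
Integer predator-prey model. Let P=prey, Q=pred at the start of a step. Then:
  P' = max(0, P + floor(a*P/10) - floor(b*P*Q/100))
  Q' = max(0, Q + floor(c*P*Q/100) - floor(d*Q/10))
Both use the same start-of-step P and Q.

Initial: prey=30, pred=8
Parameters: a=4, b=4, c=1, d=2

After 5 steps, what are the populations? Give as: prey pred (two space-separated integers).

Answer: 31 14

Derivation:
Step 1: prey: 30+12-9=33; pred: 8+2-1=9
Step 2: prey: 33+13-11=35; pred: 9+2-1=10
Step 3: prey: 35+14-14=35; pred: 10+3-2=11
Step 4: prey: 35+14-15=34; pred: 11+3-2=12
Step 5: prey: 34+13-16=31; pred: 12+4-2=14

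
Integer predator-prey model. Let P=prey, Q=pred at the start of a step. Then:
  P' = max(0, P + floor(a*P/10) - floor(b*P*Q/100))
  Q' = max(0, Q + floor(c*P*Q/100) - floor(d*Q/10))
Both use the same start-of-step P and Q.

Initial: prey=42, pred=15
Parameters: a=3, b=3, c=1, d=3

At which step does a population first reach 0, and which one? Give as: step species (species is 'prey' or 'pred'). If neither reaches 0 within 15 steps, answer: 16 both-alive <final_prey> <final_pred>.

Step 1: prey: 42+12-18=36; pred: 15+6-4=17
Step 2: prey: 36+10-18=28; pred: 17+6-5=18
Step 3: prey: 28+8-15=21; pred: 18+5-5=18
Step 4: prey: 21+6-11=16; pred: 18+3-5=16
Step 5: prey: 16+4-7=13; pred: 16+2-4=14
Step 6: prey: 13+3-5=11; pred: 14+1-4=11
Step 7: prey: 11+3-3=11; pred: 11+1-3=9
Step 8: prey: 11+3-2=12; pred: 9+0-2=7
Step 9: prey: 12+3-2=13; pred: 7+0-2=5
Step 10: prey: 13+3-1=15; pred: 5+0-1=4
Step 11: prey: 15+4-1=18; pred: 4+0-1=3
Step 12: prey: 18+5-1=22; pred: 3+0-0=3
Step 13: prey: 22+6-1=27; pred: 3+0-0=3
Step 14: prey: 27+8-2=33; pred: 3+0-0=3
Step 15: prey: 33+9-2=40; pred: 3+0-0=3
No extinction within 15 steps

Answer: 16 both-alive 40 3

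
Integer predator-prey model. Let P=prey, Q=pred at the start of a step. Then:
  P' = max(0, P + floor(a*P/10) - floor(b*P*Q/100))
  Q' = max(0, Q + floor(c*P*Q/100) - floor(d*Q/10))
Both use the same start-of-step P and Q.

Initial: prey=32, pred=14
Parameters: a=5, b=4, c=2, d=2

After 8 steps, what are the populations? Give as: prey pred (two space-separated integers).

Answer: 0 16

Derivation:
Step 1: prey: 32+16-17=31; pred: 14+8-2=20
Step 2: prey: 31+15-24=22; pred: 20+12-4=28
Step 3: prey: 22+11-24=9; pred: 28+12-5=35
Step 4: prey: 9+4-12=1; pred: 35+6-7=34
Step 5: prey: 1+0-1=0; pred: 34+0-6=28
Step 6: prey: 0+0-0=0; pred: 28+0-5=23
Step 7: prey: 0+0-0=0; pred: 23+0-4=19
Step 8: prey: 0+0-0=0; pred: 19+0-3=16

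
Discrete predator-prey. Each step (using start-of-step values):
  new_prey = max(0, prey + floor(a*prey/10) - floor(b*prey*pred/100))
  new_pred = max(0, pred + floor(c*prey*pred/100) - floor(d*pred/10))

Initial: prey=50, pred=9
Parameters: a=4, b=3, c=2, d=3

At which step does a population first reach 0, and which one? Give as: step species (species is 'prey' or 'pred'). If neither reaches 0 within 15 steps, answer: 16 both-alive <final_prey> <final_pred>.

Answer: 4 prey

Derivation:
Step 1: prey: 50+20-13=57; pred: 9+9-2=16
Step 2: prey: 57+22-27=52; pred: 16+18-4=30
Step 3: prey: 52+20-46=26; pred: 30+31-9=52
Step 4: prey: 26+10-40=0; pred: 52+27-15=64
First extinction: prey at step 4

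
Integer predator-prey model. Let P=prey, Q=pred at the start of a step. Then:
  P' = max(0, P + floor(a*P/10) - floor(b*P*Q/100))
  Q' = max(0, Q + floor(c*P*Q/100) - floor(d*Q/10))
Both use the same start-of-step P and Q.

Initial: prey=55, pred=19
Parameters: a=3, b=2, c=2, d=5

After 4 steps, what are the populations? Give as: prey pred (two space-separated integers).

Step 1: prey: 55+16-20=51; pred: 19+20-9=30
Step 2: prey: 51+15-30=36; pred: 30+30-15=45
Step 3: prey: 36+10-32=14; pred: 45+32-22=55
Step 4: prey: 14+4-15=3; pred: 55+15-27=43

Answer: 3 43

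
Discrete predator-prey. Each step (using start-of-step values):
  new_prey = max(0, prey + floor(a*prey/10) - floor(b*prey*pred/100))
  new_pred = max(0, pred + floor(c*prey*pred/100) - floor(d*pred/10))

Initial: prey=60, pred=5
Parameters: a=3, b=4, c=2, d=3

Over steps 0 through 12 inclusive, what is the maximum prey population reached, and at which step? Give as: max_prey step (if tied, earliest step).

Step 1: prey: 60+18-12=66; pred: 5+6-1=10
Step 2: prey: 66+19-26=59; pred: 10+13-3=20
Step 3: prey: 59+17-47=29; pred: 20+23-6=37
Step 4: prey: 29+8-42=0; pred: 37+21-11=47
Step 5: prey: 0+0-0=0; pred: 47+0-14=33
Step 6: prey: 0+0-0=0; pred: 33+0-9=24
Step 7: prey: 0+0-0=0; pred: 24+0-7=17
Step 8: prey: 0+0-0=0; pred: 17+0-5=12
Step 9: prey: 0+0-0=0; pred: 12+0-3=9
Step 10: prey: 0+0-0=0; pred: 9+0-2=7
Step 11: prey: 0+0-0=0; pred: 7+0-2=5
Step 12: prey: 0+0-0=0; pred: 5+0-1=4
Max prey = 66 at step 1

Answer: 66 1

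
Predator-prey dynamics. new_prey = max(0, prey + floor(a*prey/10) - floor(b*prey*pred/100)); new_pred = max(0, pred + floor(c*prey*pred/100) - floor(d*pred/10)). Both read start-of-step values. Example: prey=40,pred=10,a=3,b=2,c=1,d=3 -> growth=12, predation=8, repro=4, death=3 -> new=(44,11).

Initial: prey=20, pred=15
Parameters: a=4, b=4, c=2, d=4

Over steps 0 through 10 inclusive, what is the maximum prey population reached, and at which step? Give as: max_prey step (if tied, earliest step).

Answer: 29 10

Derivation:
Step 1: prey: 20+8-12=16; pred: 15+6-6=15
Step 2: prey: 16+6-9=13; pred: 15+4-6=13
Step 3: prey: 13+5-6=12; pred: 13+3-5=11
Step 4: prey: 12+4-5=11; pred: 11+2-4=9
Step 5: prey: 11+4-3=12; pred: 9+1-3=7
Step 6: prey: 12+4-3=13; pred: 7+1-2=6
Step 7: prey: 13+5-3=15; pred: 6+1-2=5
Step 8: prey: 15+6-3=18; pred: 5+1-2=4
Step 9: prey: 18+7-2=23; pred: 4+1-1=4
Step 10: prey: 23+9-3=29; pred: 4+1-1=4
Max prey = 29 at step 10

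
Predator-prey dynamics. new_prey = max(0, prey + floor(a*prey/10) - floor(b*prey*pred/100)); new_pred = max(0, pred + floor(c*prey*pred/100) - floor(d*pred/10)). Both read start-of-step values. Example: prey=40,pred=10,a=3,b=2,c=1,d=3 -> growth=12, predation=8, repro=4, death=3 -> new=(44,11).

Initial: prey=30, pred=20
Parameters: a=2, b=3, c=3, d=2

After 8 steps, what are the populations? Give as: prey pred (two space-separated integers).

Step 1: prey: 30+6-18=18; pred: 20+18-4=34
Step 2: prey: 18+3-18=3; pred: 34+18-6=46
Step 3: prey: 3+0-4=0; pred: 46+4-9=41
Step 4: prey: 0+0-0=0; pred: 41+0-8=33
Step 5: prey: 0+0-0=0; pred: 33+0-6=27
Step 6: prey: 0+0-0=0; pred: 27+0-5=22
Step 7: prey: 0+0-0=0; pred: 22+0-4=18
Step 8: prey: 0+0-0=0; pred: 18+0-3=15

Answer: 0 15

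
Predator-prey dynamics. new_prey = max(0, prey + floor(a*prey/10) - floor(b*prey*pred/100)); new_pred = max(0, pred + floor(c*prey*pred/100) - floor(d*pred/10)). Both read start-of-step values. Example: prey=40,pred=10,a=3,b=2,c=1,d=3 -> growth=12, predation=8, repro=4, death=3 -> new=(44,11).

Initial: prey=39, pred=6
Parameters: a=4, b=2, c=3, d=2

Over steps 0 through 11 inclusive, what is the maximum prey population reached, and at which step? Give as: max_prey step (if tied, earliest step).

Answer: 58 2

Derivation:
Step 1: prey: 39+15-4=50; pred: 6+7-1=12
Step 2: prey: 50+20-12=58; pred: 12+18-2=28
Step 3: prey: 58+23-32=49; pred: 28+48-5=71
Step 4: prey: 49+19-69=0; pred: 71+104-14=161
Step 5: prey: 0+0-0=0; pred: 161+0-32=129
Step 6: prey: 0+0-0=0; pred: 129+0-25=104
Step 7: prey: 0+0-0=0; pred: 104+0-20=84
Step 8: prey: 0+0-0=0; pred: 84+0-16=68
Step 9: prey: 0+0-0=0; pred: 68+0-13=55
Step 10: prey: 0+0-0=0; pred: 55+0-11=44
Step 11: prey: 0+0-0=0; pred: 44+0-8=36
Max prey = 58 at step 2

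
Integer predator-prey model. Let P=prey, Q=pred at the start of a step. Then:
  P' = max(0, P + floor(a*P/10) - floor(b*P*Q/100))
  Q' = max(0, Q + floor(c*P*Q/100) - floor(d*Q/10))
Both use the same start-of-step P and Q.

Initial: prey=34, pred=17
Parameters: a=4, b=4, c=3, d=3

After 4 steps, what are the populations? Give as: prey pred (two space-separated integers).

Answer: 0 26

Derivation:
Step 1: prey: 34+13-23=24; pred: 17+17-5=29
Step 2: prey: 24+9-27=6; pred: 29+20-8=41
Step 3: prey: 6+2-9=0; pred: 41+7-12=36
Step 4: prey: 0+0-0=0; pred: 36+0-10=26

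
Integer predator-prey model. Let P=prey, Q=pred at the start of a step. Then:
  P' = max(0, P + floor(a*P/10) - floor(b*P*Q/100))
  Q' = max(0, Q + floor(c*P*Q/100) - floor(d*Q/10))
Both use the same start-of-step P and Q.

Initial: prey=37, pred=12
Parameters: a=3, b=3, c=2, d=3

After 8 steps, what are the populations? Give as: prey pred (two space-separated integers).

Step 1: prey: 37+11-13=35; pred: 12+8-3=17
Step 2: prey: 35+10-17=28; pred: 17+11-5=23
Step 3: prey: 28+8-19=17; pred: 23+12-6=29
Step 4: prey: 17+5-14=8; pred: 29+9-8=30
Step 5: prey: 8+2-7=3; pred: 30+4-9=25
Step 6: prey: 3+0-2=1; pred: 25+1-7=19
Step 7: prey: 1+0-0=1; pred: 19+0-5=14
Step 8: prey: 1+0-0=1; pred: 14+0-4=10

Answer: 1 10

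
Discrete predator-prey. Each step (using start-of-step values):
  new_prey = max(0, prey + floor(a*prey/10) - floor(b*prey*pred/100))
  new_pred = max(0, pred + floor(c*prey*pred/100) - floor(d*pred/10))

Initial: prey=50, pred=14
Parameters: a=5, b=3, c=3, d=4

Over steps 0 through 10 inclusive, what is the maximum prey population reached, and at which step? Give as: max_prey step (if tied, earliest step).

Step 1: prey: 50+25-21=54; pred: 14+21-5=30
Step 2: prey: 54+27-48=33; pred: 30+48-12=66
Step 3: prey: 33+16-65=0; pred: 66+65-26=105
Step 4: prey: 0+0-0=0; pred: 105+0-42=63
Step 5: prey: 0+0-0=0; pred: 63+0-25=38
Step 6: prey: 0+0-0=0; pred: 38+0-15=23
Step 7: prey: 0+0-0=0; pred: 23+0-9=14
Step 8: prey: 0+0-0=0; pred: 14+0-5=9
Step 9: prey: 0+0-0=0; pred: 9+0-3=6
Step 10: prey: 0+0-0=0; pred: 6+0-2=4
Max prey = 54 at step 1

Answer: 54 1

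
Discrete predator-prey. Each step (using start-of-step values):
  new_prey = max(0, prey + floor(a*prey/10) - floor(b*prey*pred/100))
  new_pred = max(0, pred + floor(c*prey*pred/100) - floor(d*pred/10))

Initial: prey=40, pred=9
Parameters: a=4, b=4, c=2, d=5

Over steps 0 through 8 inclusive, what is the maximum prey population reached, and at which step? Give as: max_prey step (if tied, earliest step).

Step 1: prey: 40+16-14=42; pred: 9+7-4=12
Step 2: prey: 42+16-20=38; pred: 12+10-6=16
Step 3: prey: 38+15-24=29; pred: 16+12-8=20
Step 4: prey: 29+11-23=17; pred: 20+11-10=21
Step 5: prey: 17+6-14=9; pred: 21+7-10=18
Step 6: prey: 9+3-6=6; pred: 18+3-9=12
Step 7: prey: 6+2-2=6; pred: 12+1-6=7
Step 8: prey: 6+2-1=7; pred: 7+0-3=4
Max prey = 42 at step 1

Answer: 42 1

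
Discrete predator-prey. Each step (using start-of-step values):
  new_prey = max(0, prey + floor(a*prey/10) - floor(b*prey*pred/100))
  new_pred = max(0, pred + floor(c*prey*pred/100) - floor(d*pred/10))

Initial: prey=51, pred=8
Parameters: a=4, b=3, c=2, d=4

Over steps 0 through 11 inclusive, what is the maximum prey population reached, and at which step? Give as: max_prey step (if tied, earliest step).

Step 1: prey: 51+20-12=59; pred: 8+8-3=13
Step 2: prey: 59+23-23=59; pred: 13+15-5=23
Step 3: prey: 59+23-40=42; pred: 23+27-9=41
Step 4: prey: 42+16-51=7; pred: 41+34-16=59
Step 5: prey: 7+2-12=0; pred: 59+8-23=44
Step 6: prey: 0+0-0=0; pred: 44+0-17=27
Step 7: prey: 0+0-0=0; pred: 27+0-10=17
Step 8: prey: 0+0-0=0; pred: 17+0-6=11
Step 9: prey: 0+0-0=0; pred: 11+0-4=7
Step 10: prey: 0+0-0=0; pred: 7+0-2=5
Step 11: prey: 0+0-0=0; pred: 5+0-2=3
Max prey = 59 at step 1

Answer: 59 1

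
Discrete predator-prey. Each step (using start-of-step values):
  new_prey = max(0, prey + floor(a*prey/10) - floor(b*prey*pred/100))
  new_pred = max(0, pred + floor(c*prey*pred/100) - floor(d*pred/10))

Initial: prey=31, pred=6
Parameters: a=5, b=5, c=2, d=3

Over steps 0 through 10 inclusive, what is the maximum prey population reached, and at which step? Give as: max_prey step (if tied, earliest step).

Step 1: prey: 31+15-9=37; pred: 6+3-1=8
Step 2: prey: 37+18-14=41; pred: 8+5-2=11
Step 3: prey: 41+20-22=39; pred: 11+9-3=17
Step 4: prey: 39+19-33=25; pred: 17+13-5=25
Step 5: prey: 25+12-31=6; pred: 25+12-7=30
Step 6: prey: 6+3-9=0; pred: 30+3-9=24
Step 7: prey: 0+0-0=0; pred: 24+0-7=17
Step 8: prey: 0+0-0=0; pred: 17+0-5=12
Step 9: prey: 0+0-0=0; pred: 12+0-3=9
Step 10: prey: 0+0-0=0; pred: 9+0-2=7
Max prey = 41 at step 2

Answer: 41 2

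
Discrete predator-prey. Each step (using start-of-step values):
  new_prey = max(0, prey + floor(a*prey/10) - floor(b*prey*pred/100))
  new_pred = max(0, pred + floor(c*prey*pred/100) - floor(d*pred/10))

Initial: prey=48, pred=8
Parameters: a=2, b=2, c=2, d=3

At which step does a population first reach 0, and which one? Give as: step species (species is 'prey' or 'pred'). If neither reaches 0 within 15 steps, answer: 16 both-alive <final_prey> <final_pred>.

Step 1: prey: 48+9-7=50; pred: 8+7-2=13
Step 2: prey: 50+10-13=47; pred: 13+13-3=23
Step 3: prey: 47+9-21=35; pred: 23+21-6=38
Step 4: prey: 35+7-26=16; pred: 38+26-11=53
Step 5: prey: 16+3-16=3; pred: 53+16-15=54
Step 6: prey: 3+0-3=0; pred: 54+3-16=41
First extinction: prey at step 6

Answer: 6 prey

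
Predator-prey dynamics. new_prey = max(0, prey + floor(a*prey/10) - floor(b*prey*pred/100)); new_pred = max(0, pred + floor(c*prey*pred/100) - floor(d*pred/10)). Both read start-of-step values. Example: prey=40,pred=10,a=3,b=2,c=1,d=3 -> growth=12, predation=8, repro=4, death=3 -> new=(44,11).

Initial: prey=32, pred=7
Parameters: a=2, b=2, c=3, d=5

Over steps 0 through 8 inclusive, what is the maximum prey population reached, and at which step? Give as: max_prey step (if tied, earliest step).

Step 1: prey: 32+6-4=34; pred: 7+6-3=10
Step 2: prey: 34+6-6=34; pred: 10+10-5=15
Step 3: prey: 34+6-10=30; pred: 15+15-7=23
Step 4: prey: 30+6-13=23; pred: 23+20-11=32
Step 5: prey: 23+4-14=13; pred: 32+22-16=38
Step 6: prey: 13+2-9=6; pred: 38+14-19=33
Step 7: prey: 6+1-3=4; pred: 33+5-16=22
Step 8: prey: 4+0-1=3; pred: 22+2-11=13
Max prey = 34 at step 1

Answer: 34 1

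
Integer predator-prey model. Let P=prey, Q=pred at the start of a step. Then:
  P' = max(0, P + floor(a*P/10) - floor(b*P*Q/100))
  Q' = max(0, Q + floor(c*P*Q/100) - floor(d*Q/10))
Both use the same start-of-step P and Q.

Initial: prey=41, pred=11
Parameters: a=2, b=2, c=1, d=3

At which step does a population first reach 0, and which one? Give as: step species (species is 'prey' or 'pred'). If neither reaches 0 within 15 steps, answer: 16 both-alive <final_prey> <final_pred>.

Answer: 16 both-alive 19 6

Derivation:
Step 1: prey: 41+8-9=40; pred: 11+4-3=12
Step 2: prey: 40+8-9=39; pred: 12+4-3=13
Step 3: prey: 39+7-10=36; pred: 13+5-3=15
Step 4: prey: 36+7-10=33; pred: 15+5-4=16
Step 5: prey: 33+6-10=29; pred: 16+5-4=17
Step 6: prey: 29+5-9=25; pred: 17+4-5=16
Step 7: prey: 25+5-8=22; pred: 16+4-4=16
Step 8: prey: 22+4-7=19; pred: 16+3-4=15
Step 9: prey: 19+3-5=17; pred: 15+2-4=13
Step 10: prey: 17+3-4=16; pred: 13+2-3=12
Step 11: prey: 16+3-3=16; pred: 12+1-3=10
Step 12: prey: 16+3-3=16; pred: 10+1-3=8
Step 13: prey: 16+3-2=17; pred: 8+1-2=7
Step 14: prey: 17+3-2=18; pred: 7+1-2=6
Step 15: prey: 18+3-2=19; pred: 6+1-1=6
No extinction within 15 steps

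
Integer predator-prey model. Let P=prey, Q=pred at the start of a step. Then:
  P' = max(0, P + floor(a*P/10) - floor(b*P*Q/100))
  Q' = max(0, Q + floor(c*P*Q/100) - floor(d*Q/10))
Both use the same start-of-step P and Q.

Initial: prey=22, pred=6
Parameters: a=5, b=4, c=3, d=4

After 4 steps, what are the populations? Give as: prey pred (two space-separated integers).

Answer: 33 28

Derivation:
Step 1: prey: 22+11-5=28; pred: 6+3-2=7
Step 2: prey: 28+14-7=35; pred: 7+5-2=10
Step 3: prey: 35+17-14=38; pred: 10+10-4=16
Step 4: prey: 38+19-24=33; pred: 16+18-6=28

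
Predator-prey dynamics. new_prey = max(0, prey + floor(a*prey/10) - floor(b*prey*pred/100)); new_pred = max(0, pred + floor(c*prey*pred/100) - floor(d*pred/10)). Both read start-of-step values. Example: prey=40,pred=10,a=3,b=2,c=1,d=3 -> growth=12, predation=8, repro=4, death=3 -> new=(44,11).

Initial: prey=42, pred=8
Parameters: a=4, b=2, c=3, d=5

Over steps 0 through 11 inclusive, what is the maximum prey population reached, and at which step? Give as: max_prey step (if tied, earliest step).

Step 1: prey: 42+16-6=52; pred: 8+10-4=14
Step 2: prey: 52+20-14=58; pred: 14+21-7=28
Step 3: prey: 58+23-32=49; pred: 28+48-14=62
Step 4: prey: 49+19-60=8; pred: 62+91-31=122
Step 5: prey: 8+3-19=0; pred: 122+29-61=90
Step 6: prey: 0+0-0=0; pred: 90+0-45=45
Step 7: prey: 0+0-0=0; pred: 45+0-22=23
Step 8: prey: 0+0-0=0; pred: 23+0-11=12
Step 9: prey: 0+0-0=0; pred: 12+0-6=6
Step 10: prey: 0+0-0=0; pred: 6+0-3=3
Step 11: prey: 0+0-0=0; pred: 3+0-1=2
Max prey = 58 at step 2

Answer: 58 2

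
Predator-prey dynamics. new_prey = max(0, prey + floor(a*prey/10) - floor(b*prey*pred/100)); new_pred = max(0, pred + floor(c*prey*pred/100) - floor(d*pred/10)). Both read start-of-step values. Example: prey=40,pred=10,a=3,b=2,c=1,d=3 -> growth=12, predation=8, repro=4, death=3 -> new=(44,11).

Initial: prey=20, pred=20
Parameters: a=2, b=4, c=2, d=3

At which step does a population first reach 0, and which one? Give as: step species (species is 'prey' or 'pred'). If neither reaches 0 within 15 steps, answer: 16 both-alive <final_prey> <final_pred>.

Step 1: prey: 20+4-16=8; pred: 20+8-6=22
Step 2: prey: 8+1-7=2; pred: 22+3-6=19
Step 3: prey: 2+0-1=1; pred: 19+0-5=14
Step 4: prey: 1+0-0=1; pred: 14+0-4=10
Step 5: prey: 1+0-0=1; pred: 10+0-3=7
Step 6: prey: 1+0-0=1; pred: 7+0-2=5
Step 7: prey: 1+0-0=1; pred: 5+0-1=4
Step 8: prey: 1+0-0=1; pred: 4+0-1=3
Step 9: prey: 1+0-0=1; pred: 3+0-0=3
Steps 10-15: state stable at prey=1, pred=3 (no change)
No extinction within 15 steps

Answer: 16 both-alive 1 3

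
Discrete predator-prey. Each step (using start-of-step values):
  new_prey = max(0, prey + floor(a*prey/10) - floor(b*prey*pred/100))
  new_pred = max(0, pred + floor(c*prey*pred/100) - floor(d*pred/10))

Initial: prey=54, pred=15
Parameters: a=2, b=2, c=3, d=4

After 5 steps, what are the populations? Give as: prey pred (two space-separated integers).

Answer: 0 34

Derivation:
Step 1: prey: 54+10-16=48; pred: 15+24-6=33
Step 2: prey: 48+9-31=26; pred: 33+47-13=67
Step 3: prey: 26+5-34=0; pred: 67+52-26=93
Step 4: prey: 0+0-0=0; pred: 93+0-37=56
Step 5: prey: 0+0-0=0; pred: 56+0-22=34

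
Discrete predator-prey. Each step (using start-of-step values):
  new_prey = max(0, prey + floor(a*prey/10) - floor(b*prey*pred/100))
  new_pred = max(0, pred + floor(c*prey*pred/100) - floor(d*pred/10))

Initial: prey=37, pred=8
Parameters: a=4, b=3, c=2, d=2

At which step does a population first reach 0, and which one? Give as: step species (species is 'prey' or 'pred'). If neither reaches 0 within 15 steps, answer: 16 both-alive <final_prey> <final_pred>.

Step 1: prey: 37+14-8=43; pred: 8+5-1=12
Step 2: prey: 43+17-15=45; pred: 12+10-2=20
Step 3: prey: 45+18-27=36; pred: 20+18-4=34
Step 4: prey: 36+14-36=14; pred: 34+24-6=52
Step 5: prey: 14+5-21=0; pred: 52+14-10=56
First extinction: prey at step 5

Answer: 5 prey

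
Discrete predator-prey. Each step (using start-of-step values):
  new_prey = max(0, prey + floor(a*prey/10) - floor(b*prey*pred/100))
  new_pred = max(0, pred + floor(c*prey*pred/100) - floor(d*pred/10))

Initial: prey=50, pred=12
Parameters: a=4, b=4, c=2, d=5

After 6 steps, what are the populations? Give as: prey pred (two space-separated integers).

Step 1: prey: 50+20-24=46; pred: 12+12-6=18
Step 2: prey: 46+18-33=31; pred: 18+16-9=25
Step 3: prey: 31+12-31=12; pred: 25+15-12=28
Step 4: prey: 12+4-13=3; pred: 28+6-14=20
Step 5: prey: 3+1-2=2; pred: 20+1-10=11
Step 6: prey: 2+0-0=2; pred: 11+0-5=6

Answer: 2 6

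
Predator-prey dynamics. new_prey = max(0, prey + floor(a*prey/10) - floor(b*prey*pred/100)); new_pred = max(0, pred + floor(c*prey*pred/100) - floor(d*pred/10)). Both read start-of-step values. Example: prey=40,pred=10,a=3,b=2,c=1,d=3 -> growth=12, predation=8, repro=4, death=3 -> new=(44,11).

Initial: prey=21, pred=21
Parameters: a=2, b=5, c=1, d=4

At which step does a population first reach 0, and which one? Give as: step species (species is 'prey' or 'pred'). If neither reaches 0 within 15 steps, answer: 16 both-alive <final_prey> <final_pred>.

Answer: 16 both-alive 1 2

Derivation:
Step 1: prey: 21+4-22=3; pred: 21+4-8=17
Step 2: prey: 3+0-2=1; pred: 17+0-6=11
Step 3: prey: 1+0-0=1; pred: 11+0-4=7
Step 4: prey: 1+0-0=1; pred: 7+0-2=5
Step 5: prey: 1+0-0=1; pred: 5+0-2=3
Step 6: prey: 1+0-0=1; pred: 3+0-1=2
Step 7: prey: 1+0-0=1; pred: 2+0-0=2
Steps 8-15: state stable at prey=1, pred=2 (no change)
No extinction within 15 steps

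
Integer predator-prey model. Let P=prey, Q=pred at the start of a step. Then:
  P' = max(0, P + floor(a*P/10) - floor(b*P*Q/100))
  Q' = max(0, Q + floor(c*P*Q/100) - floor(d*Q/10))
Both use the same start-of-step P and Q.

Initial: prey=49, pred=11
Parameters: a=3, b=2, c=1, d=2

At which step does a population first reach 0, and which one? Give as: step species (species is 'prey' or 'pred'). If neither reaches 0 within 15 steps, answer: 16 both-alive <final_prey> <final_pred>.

Answer: 16 both-alive 1 8

Derivation:
Step 1: prey: 49+14-10=53; pred: 11+5-2=14
Step 2: prey: 53+15-14=54; pred: 14+7-2=19
Step 3: prey: 54+16-20=50; pred: 19+10-3=26
Step 4: prey: 50+15-26=39; pred: 26+13-5=34
Step 5: prey: 39+11-26=24; pred: 34+13-6=41
Step 6: prey: 24+7-19=12; pred: 41+9-8=42
Step 7: prey: 12+3-10=5; pred: 42+5-8=39
Step 8: prey: 5+1-3=3; pred: 39+1-7=33
Step 9: prey: 3+0-1=2; pred: 33+0-6=27
Step 10: prey: 2+0-1=1; pred: 27+0-5=22
Step 11: prey: 1+0-0=1; pred: 22+0-4=18
Step 12: prey: 1+0-0=1; pred: 18+0-3=15
Step 13: prey: 1+0-0=1; pred: 15+0-3=12
Step 14: prey: 1+0-0=1; pred: 12+0-2=10
Step 15: prey: 1+0-0=1; pred: 10+0-2=8
No extinction within 15 steps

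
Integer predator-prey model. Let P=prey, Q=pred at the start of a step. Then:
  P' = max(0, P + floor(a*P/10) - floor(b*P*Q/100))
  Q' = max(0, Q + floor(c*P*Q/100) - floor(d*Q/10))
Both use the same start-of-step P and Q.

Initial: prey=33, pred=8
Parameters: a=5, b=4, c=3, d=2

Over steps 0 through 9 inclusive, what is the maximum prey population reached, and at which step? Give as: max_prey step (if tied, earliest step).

Step 1: prey: 33+16-10=39; pred: 8+7-1=14
Step 2: prey: 39+19-21=37; pred: 14+16-2=28
Step 3: prey: 37+18-41=14; pred: 28+31-5=54
Step 4: prey: 14+7-30=0; pred: 54+22-10=66
Step 5: prey: 0+0-0=0; pred: 66+0-13=53
Step 6: prey: 0+0-0=0; pred: 53+0-10=43
Step 7: prey: 0+0-0=0; pred: 43+0-8=35
Step 8: prey: 0+0-0=0; pred: 35+0-7=28
Step 9: prey: 0+0-0=0; pred: 28+0-5=23
Max prey = 39 at step 1

Answer: 39 1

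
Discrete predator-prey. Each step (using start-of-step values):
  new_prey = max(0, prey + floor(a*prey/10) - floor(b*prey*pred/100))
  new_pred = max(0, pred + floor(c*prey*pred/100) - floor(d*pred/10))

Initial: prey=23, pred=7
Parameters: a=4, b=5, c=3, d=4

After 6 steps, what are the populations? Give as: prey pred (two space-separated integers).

Answer: 3 13

Derivation:
Step 1: prey: 23+9-8=24; pred: 7+4-2=9
Step 2: prey: 24+9-10=23; pred: 9+6-3=12
Step 3: prey: 23+9-13=19; pred: 12+8-4=16
Step 4: prey: 19+7-15=11; pred: 16+9-6=19
Step 5: prey: 11+4-10=5; pred: 19+6-7=18
Step 6: prey: 5+2-4=3; pred: 18+2-7=13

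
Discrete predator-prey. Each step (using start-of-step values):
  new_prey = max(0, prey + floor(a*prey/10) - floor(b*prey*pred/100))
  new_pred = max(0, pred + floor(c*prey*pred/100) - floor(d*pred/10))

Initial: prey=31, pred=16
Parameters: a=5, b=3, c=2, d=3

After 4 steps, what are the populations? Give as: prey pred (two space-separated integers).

Answer: 9 38

Derivation:
Step 1: prey: 31+15-14=32; pred: 16+9-4=21
Step 2: prey: 32+16-20=28; pred: 21+13-6=28
Step 3: prey: 28+14-23=19; pred: 28+15-8=35
Step 4: prey: 19+9-19=9; pred: 35+13-10=38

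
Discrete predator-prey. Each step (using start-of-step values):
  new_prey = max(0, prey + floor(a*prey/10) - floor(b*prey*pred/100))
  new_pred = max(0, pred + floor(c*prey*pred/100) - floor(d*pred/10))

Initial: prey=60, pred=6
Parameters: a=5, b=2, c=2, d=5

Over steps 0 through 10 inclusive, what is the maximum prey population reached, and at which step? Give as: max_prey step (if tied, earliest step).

Answer: 117 3

Derivation:
Step 1: prey: 60+30-7=83; pred: 6+7-3=10
Step 2: prey: 83+41-16=108; pred: 10+16-5=21
Step 3: prey: 108+54-45=117; pred: 21+45-10=56
Step 4: prey: 117+58-131=44; pred: 56+131-28=159
Step 5: prey: 44+22-139=0; pred: 159+139-79=219
Step 6: prey: 0+0-0=0; pred: 219+0-109=110
Step 7: prey: 0+0-0=0; pred: 110+0-55=55
Step 8: prey: 0+0-0=0; pred: 55+0-27=28
Step 9: prey: 0+0-0=0; pred: 28+0-14=14
Step 10: prey: 0+0-0=0; pred: 14+0-7=7
Max prey = 117 at step 3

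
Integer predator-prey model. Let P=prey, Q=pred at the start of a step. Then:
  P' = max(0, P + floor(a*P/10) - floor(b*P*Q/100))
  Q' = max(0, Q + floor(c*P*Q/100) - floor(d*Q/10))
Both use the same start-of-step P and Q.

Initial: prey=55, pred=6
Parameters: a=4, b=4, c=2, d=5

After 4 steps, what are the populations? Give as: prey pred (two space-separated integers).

Answer: 12 44

Derivation:
Step 1: prey: 55+22-13=64; pred: 6+6-3=9
Step 2: prey: 64+25-23=66; pred: 9+11-4=16
Step 3: prey: 66+26-42=50; pred: 16+21-8=29
Step 4: prey: 50+20-58=12; pred: 29+29-14=44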